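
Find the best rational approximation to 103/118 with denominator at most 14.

7/8

Expand x = 103/118 as a continued fraction with the Euclidean algorithm:
  103 = 0*118 + 103, so a_0 = 0.
  118 = 1*103 + 15, so a_1 = 1.
  103 = 6*15 + 13, so a_2 = 6.
  15 = 1*13 + 2, so a_3 = 1.
  13 = 6*2 + 1, so a_4 = 6.
  2 = 2*1 + 0, so a_5 = 2.
so x = [0; 1, 6, 1, 6, 2].
Convergents (p_i = a_i*p_{i-1} + p_{i-2}, q_i = a_i*q_{i-1} + q_{i-2} with p_{-2}=0, p_{-1}=1, q_{-2}=1, q_{-1}=0), until the denominator exceeds 14:
  i=0: a_0=0, p_0 = 0*1 + 0 = 0, q_0 = 0*0 + 1 = 1.
  i=1: a_1=1, p_1 = 1*0 + 1 = 1, q_1 = 1*1 + 0 = 1.
  i=2: a_2=6, p_2 = 6*1 + 0 = 6, q_2 = 6*1 + 1 = 7.
  i=3: a_3=1, p_3 = 1*6 + 1 = 7, q_3 = 1*7 + 1 = 8.
  i=4: a_4=6, p_4 = 6*7 + 6 = 48, q_4 = 6*8 + 7 = 55.
q_4 = 55 > 14, so the last convergent with denominator <= 14 is p_3/q_3 = 7/8.
The closest fraction with denominator <= 14 is either p_3/q_3 or the intermediate fraction (k*p_3 + p_2)/(k*q_3 + q_2) with the largest k >= 1 whose denominator stays <= 14; these approach x as k grows, and every other convergent or intermediate fraction in range is farther away.
Largest k: floor((14 - q_2)/q_3) = floor((14 - 7)/8) = 0.
Since k = 0, no intermediate fraction beyond p_3/q_3 has denominator <= 14, so the convergent 7/8 is the closest (its error is |103*8 - 7*118|/(118*8) = 2/944).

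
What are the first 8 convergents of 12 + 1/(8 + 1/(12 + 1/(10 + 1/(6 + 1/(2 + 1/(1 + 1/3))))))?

Using the convergent recurrence p_i = a_i*p_{i-1} + p_{i-2}, q_i = a_i*q_{i-1} + q_{i-2} with p_{-2}=0, p_{-1}=1, q_{-2}=1, q_{-1}=0:
  i=0: a_0=12, p_0 = 12*1 + 0 = 12, q_0 = 12*0 + 1 = 1.
  i=1: a_1=8, p_1 = 8*12 + 1 = 97, q_1 = 8*1 + 0 = 8.
  i=2: a_2=12, p_2 = 12*97 + 12 = 1176, q_2 = 12*8 + 1 = 97.
  i=3: a_3=10, p_3 = 10*1176 + 97 = 11857, q_3 = 10*97 + 8 = 978.
  i=4: a_4=6, p_4 = 6*11857 + 1176 = 72318, q_4 = 6*978 + 97 = 5965.
  i=5: a_5=2, p_5 = 2*72318 + 11857 = 156493, q_5 = 2*5965 + 978 = 12908.
  i=6: a_6=1, p_6 = 1*156493 + 72318 = 228811, q_6 = 1*12908 + 5965 = 18873.
  i=7: a_7=3, p_7 = 3*228811 + 156493 = 842926, q_7 = 3*18873 + 12908 = 69527.

12/1, 97/8, 1176/97, 11857/978, 72318/5965, 156493/12908, 228811/18873, 842926/69527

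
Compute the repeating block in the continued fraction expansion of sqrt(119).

[10; (1, 9, 1, 20)]

Write x_i = (sqrt(119) + m_i)/d_i with (m_0, d_0) = (0, 1). a_0 = floor(sqrt(119)) = 10, since 10^2 = 100 <= 119 < 121 = 11^2.
Iterate m_{i+1} = d_i*a_i - m_i, d_{i+1} = (119 - m_{i+1}^2)/d_i, a_{i+1} = floor((a_0 + m_{i+1})/d_{i+1}):
  m_1 = 1*10 - 0 = 10, d_1 = (119 - 10^2)/1 = 19/1 = 19, a_1 = floor((10 + 10)/19) = 1.
  m_2 = 19*1 - 10 = 9, d_2 = (119 - 9^2)/19 = 38/19 = 2, a_2 = floor((10 + 9)/2) = 9.
  m_3 = 2*9 - 9 = 9, d_3 = (119 - 9^2)/2 = 38/2 = 19, a_3 = floor((10 + 9)/19) = 1.
  m_4 = 19*1 - 9 = 10, d_4 = (119 - 10^2)/19 = 19/19 = 1, a_4 = floor((10 + 10)/1) = 20.
  m_5 = 1*20 - 10 = 10, d_5 = (119 - 10^2)/1 = 19/1 = 19: (m_5, d_5) = (m_1, d_1) = (10, 19), so from here the quotients repeat a_1, ..., a_4; the period length is 4.
Hence the expansion of sqrt(119) is a_0 = 10 followed by the repeating block 1, 9, 1, 20 (period 4).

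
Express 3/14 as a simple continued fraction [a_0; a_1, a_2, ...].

Run the Euclidean algorithm on 3 and 14; the successive quotients are the partial quotients a_0, a_1, ... (each step inverts the fractional part left over by the previous one):
  3 = 0*14 + 3, so a_0 = 0.
  14 = 4*3 + 2, so a_1 = 4.
  3 = 1*2 + 1, so a_2 = 1.
  2 = 2*1 + 0, so a_3 = 2.
The remainder reaches 0 after 4 divisions, so the expansion has 4 partial quotients, read off in order.

[0; 4, 1, 2]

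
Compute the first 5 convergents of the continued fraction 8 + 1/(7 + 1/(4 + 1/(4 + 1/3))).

Using the convergent recurrence p_i = a_i*p_{i-1} + p_{i-2}, q_i = a_i*q_{i-1} + q_{i-2} with p_{-2}=0, p_{-1}=1, q_{-2}=1, q_{-1}=0:
  i=0: a_0=8, p_0 = 8*1 + 0 = 8, q_0 = 8*0 + 1 = 1.
  i=1: a_1=7, p_1 = 7*8 + 1 = 57, q_1 = 7*1 + 0 = 7.
  i=2: a_2=4, p_2 = 4*57 + 8 = 236, q_2 = 4*7 + 1 = 29.
  i=3: a_3=4, p_3 = 4*236 + 57 = 1001, q_3 = 4*29 + 7 = 123.
  i=4: a_4=3, p_4 = 3*1001 + 236 = 3239, q_4 = 3*123 + 29 = 398.

8/1, 57/7, 236/29, 1001/123, 3239/398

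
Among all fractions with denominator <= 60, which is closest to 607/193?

173/55

Expand x = 607/193 as a continued fraction with the Euclidean algorithm:
  607 = 3*193 + 28, so a_0 = 3.
  193 = 6*28 + 25, so a_1 = 6.
  28 = 1*25 + 3, so a_2 = 1.
  25 = 8*3 + 1, so a_3 = 8.
  3 = 3*1 + 0, so a_4 = 3.
so x = [3; 6, 1, 8, 3].
Convergents (p_i = a_i*p_{i-1} + p_{i-2}, q_i = a_i*q_{i-1} + q_{i-2} with p_{-2}=0, p_{-1}=1, q_{-2}=1, q_{-1}=0), until the denominator exceeds 60:
  i=0: a_0=3, p_0 = 3*1 + 0 = 3, q_0 = 3*0 + 1 = 1.
  i=1: a_1=6, p_1 = 6*3 + 1 = 19, q_1 = 6*1 + 0 = 6.
  i=2: a_2=1, p_2 = 1*19 + 3 = 22, q_2 = 1*6 + 1 = 7.
  i=3: a_3=8, p_3 = 8*22 + 19 = 195, q_3 = 8*7 + 6 = 62.
q_3 = 62 > 60, so the last convergent with denominator <= 60 is p_2/q_2 = 22/7.
The closest fraction with denominator <= 60 is either p_2/q_2 or the intermediate fraction (k*p_2 + p_1)/(k*q_2 + q_1) with the largest k >= 1 whose denominator stays <= 60; these approach x as k grows, and every other convergent or intermediate fraction in range is farther away.
Largest k: floor((60 - q_1)/q_2) = floor((60 - 6)/7) = 7.
That gives (7*22 + 19)/(7*7 + 6) = 173/55.
Compare the errors: |x - 22/7| = |607*7 - 22*193|/(193*7) = 3/1351, and |x - 173/55| = |607*55 - 173*193|/(193*55) = 4/10615.
Cross-multiplying, 4*1351 = 5404 < 31845 = 3*10615, so 4/10615 is smaller: the intermediate fraction 173/55 is closer to x than 22/7.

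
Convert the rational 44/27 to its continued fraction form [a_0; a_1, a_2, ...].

[1; 1, 1, 1, 2, 3]

Run the Euclidean algorithm on 44 and 27; the successive quotients are the partial quotients a_0, a_1, ... (each step inverts the fractional part left over by the previous one):
  44 = 1*27 + 17, so a_0 = 1.
  27 = 1*17 + 10, so a_1 = 1.
  17 = 1*10 + 7, so a_2 = 1.
  10 = 1*7 + 3, so a_3 = 1.
  7 = 2*3 + 1, so a_4 = 2.
  3 = 3*1 + 0, so a_5 = 3.
The remainder reaches 0 after 6 divisions, so the expansion has 6 partial quotients, read off in order.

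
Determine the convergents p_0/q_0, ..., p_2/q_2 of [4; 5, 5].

4/1, 21/5, 109/26

Using the convergent recurrence p_i = a_i*p_{i-1} + p_{i-2}, q_i = a_i*q_{i-1} + q_{i-2} with p_{-2}=0, p_{-1}=1, q_{-2}=1, q_{-1}=0:
  i=0: a_0=4, p_0 = 4*1 + 0 = 4, q_0 = 4*0 + 1 = 1.
  i=1: a_1=5, p_1 = 5*4 + 1 = 21, q_1 = 5*1 + 0 = 5.
  i=2: a_2=5, p_2 = 5*21 + 4 = 109, q_2 = 5*5 + 1 = 26.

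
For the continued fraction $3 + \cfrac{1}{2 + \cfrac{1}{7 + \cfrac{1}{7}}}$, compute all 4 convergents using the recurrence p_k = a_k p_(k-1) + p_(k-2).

Using the convergent recurrence p_i = a_i*p_{i-1} + p_{i-2}, q_i = a_i*q_{i-1} + q_{i-2} with p_{-2}=0, p_{-1}=1, q_{-2}=1, q_{-1}=0:
  i=0: a_0=3, p_0 = 3*1 + 0 = 3, q_0 = 3*0 + 1 = 1.
  i=1: a_1=2, p_1 = 2*3 + 1 = 7, q_1 = 2*1 + 0 = 2.
  i=2: a_2=7, p_2 = 7*7 + 3 = 52, q_2 = 7*2 + 1 = 15.
  i=3: a_3=7, p_3 = 7*52 + 7 = 371, q_3 = 7*15 + 2 = 107.

3/1, 7/2, 52/15, 371/107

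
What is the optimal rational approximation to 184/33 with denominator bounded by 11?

Expand x = 184/33 as a continued fraction with the Euclidean algorithm:
  184 = 5*33 + 19, so a_0 = 5.
  33 = 1*19 + 14, so a_1 = 1.
  19 = 1*14 + 5, so a_2 = 1.
  14 = 2*5 + 4, so a_3 = 2.
  5 = 1*4 + 1, so a_4 = 1.
  4 = 4*1 + 0, so a_5 = 4.
so x = [5; 1, 1, 2, 1, 4].
Convergents (p_i = a_i*p_{i-1} + p_{i-2}, q_i = a_i*q_{i-1} + q_{i-2} with p_{-2}=0, p_{-1}=1, q_{-2}=1, q_{-1}=0), until the denominator exceeds 11:
  i=0: a_0=5, p_0 = 5*1 + 0 = 5, q_0 = 5*0 + 1 = 1.
  i=1: a_1=1, p_1 = 1*5 + 1 = 6, q_1 = 1*1 + 0 = 1.
  i=2: a_2=1, p_2 = 1*6 + 5 = 11, q_2 = 1*1 + 1 = 2.
  i=3: a_3=2, p_3 = 2*11 + 6 = 28, q_3 = 2*2 + 1 = 5.
  i=4: a_4=1, p_4 = 1*28 + 11 = 39, q_4 = 1*5 + 2 = 7.
  i=5: a_5=4, p_5 = 4*39 + 28 = 184, q_5 = 4*7 + 5 = 33.
q_5 = 33 > 11, so the last convergent with denominator <= 11 is p_4/q_4 = 39/7.
The closest fraction with denominator <= 11 is either p_4/q_4 or the intermediate fraction (k*p_4 + p_3)/(k*q_4 + q_3) with the largest k >= 1 whose denominator stays <= 11; these approach x as k grows, and every other convergent or intermediate fraction in range is farther away.
Largest k: floor((11 - q_3)/q_4) = floor((11 - 5)/7) = 0.
Since k = 0, no intermediate fraction beyond p_4/q_4 has denominator <= 11, so the convergent 39/7 is the closest (its error is |184*7 - 39*33|/(33*7) = 1/231).

39/7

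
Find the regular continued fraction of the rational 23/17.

[1; 2, 1, 5]

Run the Euclidean algorithm on 23 and 17; the successive quotients are the partial quotients a_0, a_1, ... (each step inverts the fractional part left over by the previous one):
  23 = 1*17 + 6, so a_0 = 1.
  17 = 2*6 + 5, so a_1 = 2.
  6 = 1*5 + 1, so a_2 = 1.
  5 = 5*1 + 0, so a_3 = 5.
The remainder reaches 0 after 4 divisions, so the expansion has 4 partial quotients, read off in order.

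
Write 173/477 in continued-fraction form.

Run the Euclidean algorithm on 173 and 477; the successive quotients are the partial quotients a_0, a_1, ... (each step inverts the fractional part left over by the previous one):
  173 = 0*477 + 173, so a_0 = 0.
  477 = 2*173 + 131, so a_1 = 2.
  173 = 1*131 + 42, so a_2 = 1.
  131 = 3*42 + 5, so a_3 = 3.
  42 = 8*5 + 2, so a_4 = 8.
  5 = 2*2 + 1, so a_5 = 2.
  2 = 2*1 + 0, so a_6 = 2.
The remainder reaches 0 after 7 divisions, so the expansion has 7 partial quotients, read off in order.

[0; 2, 1, 3, 8, 2, 2]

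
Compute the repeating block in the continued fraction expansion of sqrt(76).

[8; (1, 2, 1, 1, 5, 4, 5, 1, 1, 2, 1, 16)]

Write x_i = (sqrt(76) + m_i)/d_i with (m_0, d_0) = (0, 1). a_0 = floor(sqrt(76)) = 8, since 8^2 = 64 <= 76 < 81 = 9^2.
Iterate m_{i+1} = d_i*a_i - m_i, d_{i+1} = (76 - m_{i+1}^2)/d_i, a_{i+1} = floor((a_0 + m_{i+1})/d_{i+1}):
  m_1 = 1*8 - 0 = 8, d_1 = (76 - 8^2)/1 = 12/1 = 12, a_1 = floor((8 + 8)/12) = 1.
  m_2 = 12*1 - 8 = 4, d_2 = (76 - 4^2)/12 = 60/12 = 5, a_2 = floor((8 + 4)/5) = 2.
  m_3 = 5*2 - 4 = 6, d_3 = (76 - 6^2)/5 = 40/5 = 8, a_3 = floor((8 + 6)/8) = 1.
  m_4 = 8*1 - 6 = 2, d_4 = (76 - 2^2)/8 = 72/8 = 9, a_4 = floor((8 + 2)/9) = 1.
  m_5 = 9*1 - 2 = 7, d_5 = (76 - 7^2)/9 = 27/9 = 3, a_5 = floor((8 + 7)/3) = 5.
  m_6 = 3*5 - 7 = 8, d_6 = (76 - 8^2)/3 = 12/3 = 4, a_6 = floor((8 + 8)/4) = 4.
  m_7 = 4*4 - 8 = 8, d_7 = (76 - 8^2)/4 = 12/4 = 3, a_7 = floor((8 + 8)/3) = 5.
  m_8 = 3*5 - 8 = 7, d_8 = (76 - 7^2)/3 = 27/3 = 9, a_8 = floor((8 + 7)/9) = 1.
  m_9 = 9*1 - 7 = 2, d_9 = (76 - 2^2)/9 = 72/9 = 8, a_9 = floor((8 + 2)/8) = 1.
  m_10 = 8*1 - 2 = 6, d_10 = (76 - 6^2)/8 = 40/8 = 5, a_10 = floor((8 + 6)/5) = 2.
  m_11 = 5*2 - 6 = 4, d_11 = (76 - 4^2)/5 = 60/5 = 12, a_11 = floor((8 + 4)/12) = 1.
  m_12 = 12*1 - 4 = 8, d_12 = (76 - 8^2)/12 = 12/12 = 1, a_12 = floor((8 + 8)/1) = 16.
  m_13 = 1*16 - 8 = 8, d_13 = (76 - 8^2)/1 = 12/1 = 12: (m_13, d_13) = (m_1, d_1) = (8, 12), so from here the quotients repeat a_1, ..., a_12; the period length is 12.
Hence the expansion of sqrt(76) is a_0 = 8 followed by the repeating block 1, 2, 1, 1, 5, 4, 5, 1, 1, 2, 1, 16 (period 12).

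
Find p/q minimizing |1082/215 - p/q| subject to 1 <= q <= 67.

Expand x = 1082/215 as a continued fraction with the Euclidean algorithm:
  1082 = 5*215 + 7, so a_0 = 5.
  215 = 30*7 + 5, so a_1 = 30.
  7 = 1*5 + 2, so a_2 = 1.
  5 = 2*2 + 1, so a_3 = 2.
  2 = 2*1 + 0, so a_4 = 2.
so x = [5; 30, 1, 2, 2].
Convergents (p_i = a_i*p_{i-1} + p_{i-2}, q_i = a_i*q_{i-1} + q_{i-2} with p_{-2}=0, p_{-1}=1, q_{-2}=1, q_{-1}=0), until the denominator exceeds 67:
  i=0: a_0=5, p_0 = 5*1 + 0 = 5, q_0 = 5*0 + 1 = 1.
  i=1: a_1=30, p_1 = 30*5 + 1 = 151, q_1 = 30*1 + 0 = 30.
  i=2: a_2=1, p_2 = 1*151 + 5 = 156, q_2 = 1*30 + 1 = 31.
  i=3: a_3=2, p_3 = 2*156 + 151 = 463, q_3 = 2*31 + 30 = 92.
q_3 = 92 > 67, so the last convergent with denominator <= 67 is p_2/q_2 = 156/31.
The closest fraction with denominator <= 67 is either p_2/q_2 or the intermediate fraction (k*p_2 + p_1)/(k*q_2 + q_1) with the largest k >= 1 whose denominator stays <= 67; these approach x as k grows, and every other convergent or intermediate fraction in range is farther away.
Largest k: floor((67 - q_1)/q_2) = floor((67 - 30)/31) = 1.
That gives (1*156 + 151)/(1*31 + 30) = 307/61.
Compare the errors: |x - 156/31| = |1082*31 - 156*215|/(215*31) = 2/6665, and |x - 307/61| = |1082*61 - 307*215|/(215*61) = 3/13115.
Cross-multiplying, 3*6665 = 19995 < 26230 = 2*13115, so 3/13115 is smaller: the intermediate fraction 307/61 is closer to x than 156/31.

307/61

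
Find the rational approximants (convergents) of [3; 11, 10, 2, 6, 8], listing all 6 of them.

Using the convergent recurrence p_i = a_i*p_{i-1} + p_{i-2}, q_i = a_i*q_{i-1} + q_{i-2} with p_{-2}=0, p_{-1}=1, q_{-2}=1, q_{-1}=0:
  i=0: a_0=3, p_0 = 3*1 + 0 = 3, q_0 = 3*0 + 1 = 1.
  i=1: a_1=11, p_1 = 11*3 + 1 = 34, q_1 = 11*1 + 0 = 11.
  i=2: a_2=10, p_2 = 10*34 + 3 = 343, q_2 = 10*11 + 1 = 111.
  i=3: a_3=2, p_3 = 2*343 + 34 = 720, q_3 = 2*111 + 11 = 233.
  i=4: a_4=6, p_4 = 6*720 + 343 = 4663, q_4 = 6*233 + 111 = 1509.
  i=5: a_5=8, p_5 = 8*4663 + 720 = 38024, q_5 = 8*1509 + 233 = 12305.

3/1, 34/11, 343/111, 720/233, 4663/1509, 38024/12305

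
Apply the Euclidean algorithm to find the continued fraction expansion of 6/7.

[0; 1, 6]

Run the Euclidean algorithm on 6 and 7; the successive quotients are the partial quotients a_0, a_1, ... (each step inverts the fractional part left over by the previous one):
  6 = 0*7 + 6, so a_0 = 0.
  7 = 1*6 + 1, so a_1 = 1.
  6 = 6*1 + 0, so a_2 = 6.
The remainder reaches 0 after 3 divisions, so the expansion has 3 partial quotients, read off in order.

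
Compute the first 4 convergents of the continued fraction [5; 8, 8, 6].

5/1, 41/8, 333/65, 2039/398

Using the convergent recurrence p_i = a_i*p_{i-1} + p_{i-2}, q_i = a_i*q_{i-1} + q_{i-2} with p_{-2}=0, p_{-1}=1, q_{-2}=1, q_{-1}=0:
  i=0: a_0=5, p_0 = 5*1 + 0 = 5, q_0 = 5*0 + 1 = 1.
  i=1: a_1=8, p_1 = 8*5 + 1 = 41, q_1 = 8*1 + 0 = 8.
  i=2: a_2=8, p_2 = 8*41 + 5 = 333, q_2 = 8*8 + 1 = 65.
  i=3: a_3=6, p_3 = 6*333 + 41 = 2039, q_3 = 6*65 + 8 = 398.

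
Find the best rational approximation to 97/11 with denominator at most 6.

Expand x = 97/11 as a continued fraction with the Euclidean algorithm:
  97 = 8*11 + 9, so a_0 = 8.
  11 = 1*9 + 2, so a_1 = 1.
  9 = 4*2 + 1, so a_2 = 4.
  2 = 2*1 + 0, so a_3 = 2.
so x = [8; 1, 4, 2].
Convergents (p_i = a_i*p_{i-1} + p_{i-2}, q_i = a_i*q_{i-1} + q_{i-2} with p_{-2}=0, p_{-1}=1, q_{-2}=1, q_{-1}=0), until the denominator exceeds 6:
  i=0: a_0=8, p_0 = 8*1 + 0 = 8, q_0 = 8*0 + 1 = 1.
  i=1: a_1=1, p_1 = 1*8 + 1 = 9, q_1 = 1*1 + 0 = 1.
  i=2: a_2=4, p_2 = 4*9 + 8 = 44, q_2 = 4*1 + 1 = 5.
  i=3: a_3=2, p_3 = 2*44 + 9 = 97, q_3 = 2*5 + 1 = 11.
q_3 = 11 > 6, so the last convergent with denominator <= 6 is p_2/q_2 = 44/5.
The closest fraction with denominator <= 6 is either p_2/q_2 or the intermediate fraction (k*p_2 + p_1)/(k*q_2 + q_1) with the largest k >= 1 whose denominator stays <= 6; these approach x as k grows, and every other convergent or intermediate fraction in range is farther away.
Largest k: floor((6 - q_1)/q_2) = floor((6 - 1)/5) = 1.
That gives (1*44 + 9)/(1*5 + 1) = 53/6.
Compare the errors: |x - 44/5| = |97*5 - 44*11|/(11*5) = 1/55, and |x - 53/6| = |97*6 - 53*11|/(11*6) = 1/66.
Cross-multiplying, 1*55 = 55 < 66 = 1*66, so 1/66 is smaller: the intermediate fraction 53/6 is closer to x than 44/5.

53/6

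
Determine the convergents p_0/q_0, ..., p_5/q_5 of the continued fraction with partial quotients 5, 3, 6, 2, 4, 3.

5/1, 16/3, 101/19, 218/41, 973/183, 3137/590

Using the convergent recurrence p_i = a_i*p_{i-1} + p_{i-2}, q_i = a_i*q_{i-1} + q_{i-2} with p_{-2}=0, p_{-1}=1, q_{-2}=1, q_{-1}=0:
  i=0: a_0=5, p_0 = 5*1 + 0 = 5, q_0 = 5*0 + 1 = 1.
  i=1: a_1=3, p_1 = 3*5 + 1 = 16, q_1 = 3*1 + 0 = 3.
  i=2: a_2=6, p_2 = 6*16 + 5 = 101, q_2 = 6*3 + 1 = 19.
  i=3: a_3=2, p_3 = 2*101 + 16 = 218, q_3 = 2*19 + 3 = 41.
  i=4: a_4=4, p_4 = 4*218 + 101 = 973, q_4 = 4*41 + 19 = 183.
  i=5: a_5=3, p_5 = 3*973 + 218 = 3137, q_5 = 3*183 + 41 = 590.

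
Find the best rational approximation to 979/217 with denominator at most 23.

104/23

Expand x = 979/217 as a continued fraction with the Euclidean algorithm:
  979 = 4*217 + 111, so a_0 = 4.
  217 = 1*111 + 106, so a_1 = 1.
  111 = 1*106 + 5, so a_2 = 1.
  106 = 21*5 + 1, so a_3 = 21.
  5 = 5*1 + 0, so a_4 = 5.
so x = [4; 1, 1, 21, 5].
Convergents (p_i = a_i*p_{i-1} + p_{i-2}, q_i = a_i*q_{i-1} + q_{i-2} with p_{-2}=0, p_{-1}=1, q_{-2}=1, q_{-1}=0), until the denominator exceeds 23:
  i=0: a_0=4, p_0 = 4*1 + 0 = 4, q_0 = 4*0 + 1 = 1.
  i=1: a_1=1, p_1 = 1*4 + 1 = 5, q_1 = 1*1 + 0 = 1.
  i=2: a_2=1, p_2 = 1*5 + 4 = 9, q_2 = 1*1 + 1 = 2.
  i=3: a_3=21, p_3 = 21*9 + 5 = 194, q_3 = 21*2 + 1 = 43.
q_3 = 43 > 23, so the last convergent with denominator <= 23 is p_2/q_2 = 9/2.
The closest fraction with denominator <= 23 is either p_2/q_2 or the intermediate fraction (k*p_2 + p_1)/(k*q_2 + q_1) with the largest k >= 1 whose denominator stays <= 23; these approach x as k grows, and every other convergent or intermediate fraction in range is farther away.
Largest k: floor((23 - q_1)/q_2) = floor((23 - 1)/2) = 11.
That gives (11*9 + 5)/(11*2 + 1) = 104/23.
Compare the errors: |x - 9/2| = |979*2 - 9*217|/(217*2) = 5/434, and |x - 104/23| = |979*23 - 104*217|/(217*23) = 51/4991.
Cross-multiplying, 51*434 = 22134 < 24955 = 5*4991, so 51/4991 is smaller: the intermediate fraction 104/23 is closer to x than 9/2.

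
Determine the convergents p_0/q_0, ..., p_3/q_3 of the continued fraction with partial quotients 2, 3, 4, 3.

Using the convergent recurrence p_i = a_i*p_{i-1} + p_{i-2}, q_i = a_i*q_{i-1} + q_{i-2} with p_{-2}=0, p_{-1}=1, q_{-2}=1, q_{-1}=0:
  i=0: a_0=2, p_0 = 2*1 + 0 = 2, q_0 = 2*0 + 1 = 1.
  i=1: a_1=3, p_1 = 3*2 + 1 = 7, q_1 = 3*1 + 0 = 3.
  i=2: a_2=4, p_2 = 4*7 + 2 = 30, q_2 = 4*3 + 1 = 13.
  i=3: a_3=3, p_3 = 3*30 + 7 = 97, q_3 = 3*13 + 3 = 42.

2/1, 7/3, 30/13, 97/42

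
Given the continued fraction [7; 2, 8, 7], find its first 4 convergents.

Using the convergent recurrence p_i = a_i*p_{i-1} + p_{i-2}, q_i = a_i*q_{i-1} + q_{i-2} with p_{-2}=0, p_{-1}=1, q_{-2}=1, q_{-1}=0:
  i=0: a_0=7, p_0 = 7*1 + 0 = 7, q_0 = 7*0 + 1 = 1.
  i=1: a_1=2, p_1 = 2*7 + 1 = 15, q_1 = 2*1 + 0 = 2.
  i=2: a_2=8, p_2 = 8*15 + 7 = 127, q_2 = 8*2 + 1 = 17.
  i=3: a_3=7, p_3 = 7*127 + 15 = 904, q_3 = 7*17 + 2 = 121.

7/1, 15/2, 127/17, 904/121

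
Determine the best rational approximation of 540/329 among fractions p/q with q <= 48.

Expand x = 540/329 as a continued fraction with the Euclidean algorithm:
  540 = 1*329 + 211, so a_0 = 1.
  329 = 1*211 + 118, so a_1 = 1.
  211 = 1*118 + 93, so a_2 = 1.
  118 = 1*93 + 25, so a_3 = 1.
  93 = 3*25 + 18, so a_4 = 3.
  25 = 1*18 + 7, so a_5 = 1.
  18 = 2*7 + 4, so a_6 = 2.
  7 = 1*4 + 3, so a_7 = 1.
  4 = 1*3 + 1, so a_8 = 1.
  3 = 3*1 + 0, so a_9 = 3.
so x = [1; 1, 1, 1, 3, 1, 2, 1, 1, 3].
Convergents (p_i = a_i*p_{i-1} + p_{i-2}, q_i = a_i*q_{i-1} + q_{i-2} with p_{-2}=0, p_{-1}=1, q_{-2}=1, q_{-1}=0), until the denominator exceeds 48:
  i=0: a_0=1, p_0 = 1*1 + 0 = 1, q_0 = 1*0 + 1 = 1.
  i=1: a_1=1, p_1 = 1*1 + 1 = 2, q_1 = 1*1 + 0 = 1.
  i=2: a_2=1, p_2 = 1*2 + 1 = 3, q_2 = 1*1 + 1 = 2.
  i=3: a_3=1, p_3 = 1*3 + 2 = 5, q_3 = 1*2 + 1 = 3.
  i=4: a_4=3, p_4 = 3*5 + 3 = 18, q_4 = 3*3 + 2 = 11.
  i=5: a_5=1, p_5 = 1*18 + 5 = 23, q_5 = 1*11 + 3 = 14.
  i=6: a_6=2, p_6 = 2*23 + 18 = 64, q_6 = 2*14 + 11 = 39.
  i=7: a_7=1, p_7 = 1*64 + 23 = 87, q_7 = 1*39 + 14 = 53.
q_7 = 53 > 48, so the last convergent with denominator <= 48 is p_6/q_6 = 64/39.
The closest fraction with denominator <= 48 is either p_6/q_6 or the intermediate fraction (k*p_6 + p_5)/(k*q_6 + q_5) with the largest k >= 1 whose denominator stays <= 48; these approach x as k grows, and every other convergent or intermediate fraction in range is farther away.
Largest k: floor((48 - q_5)/q_6) = floor((48 - 14)/39) = 0.
Since k = 0, no intermediate fraction beyond p_6/q_6 has denominator <= 48, so the convergent 64/39 is the closest (its error is |540*39 - 64*329|/(329*39) = 4/12831).

64/39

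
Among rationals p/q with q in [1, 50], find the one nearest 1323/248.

Expand x = 1323/248 as a continued fraction with the Euclidean algorithm:
  1323 = 5*248 + 83, so a_0 = 5.
  248 = 2*83 + 82, so a_1 = 2.
  83 = 1*82 + 1, so a_2 = 1.
  82 = 82*1 + 0, so a_3 = 82.
so x = [5; 2, 1, 82].
Convergents (p_i = a_i*p_{i-1} + p_{i-2}, q_i = a_i*q_{i-1} + q_{i-2} with p_{-2}=0, p_{-1}=1, q_{-2}=1, q_{-1}=0), until the denominator exceeds 50:
  i=0: a_0=5, p_0 = 5*1 + 0 = 5, q_0 = 5*0 + 1 = 1.
  i=1: a_1=2, p_1 = 2*5 + 1 = 11, q_1 = 2*1 + 0 = 2.
  i=2: a_2=1, p_2 = 1*11 + 5 = 16, q_2 = 1*2 + 1 = 3.
  i=3: a_3=82, p_3 = 82*16 + 11 = 1323, q_3 = 82*3 + 2 = 248.
q_3 = 248 > 50, so the last convergent with denominator <= 50 is p_2/q_2 = 16/3.
The closest fraction with denominator <= 50 is either p_2/q_2 or the intermediate fraction (k*p_2 + p_1)/(k*q_2 + q_1) with the largest k >= 1 whose denominator stays <= 50; these approach x as k grows, and every other convergent or intermediate fraction in range is farther away.
Largest k: floor((50 - q_1)/q_2) = floor((50 - 2)/3) = 16.
That gives (16*16 + 11)/(16*3 + 2) = 267/50.
Compare the errors: |x - 16/3| = |1323*3 - 16*248|/(248*3) = 1/744, and |x - 267/50| = |1323*50 - 267*248|/(248*50) = 66/12400.
Cross-multiplying, 1*12400 = 12400 < 49104 = 66*744, so 1/744 is smaller: the convergent 16/3 is closer to x than 267/50.

16/3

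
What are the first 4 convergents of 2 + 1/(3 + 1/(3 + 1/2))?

2/1, 7/3, 23/10, 53/23

Using the convergent recurrence p_i = a_i*p_{i-1} + p_{i-2}, q_i = a_i*q_{i-1} + q_{i-2} with p_{-2}=0, p_{-1}=1, q_{-2}=1, q_{-1}=0:
  i=0: a_0=2, p_0 = 2*1 + 0 = 2, q_0 = 2*0 + 1 = 1.
  i=1: a_1=3, p_1 = 3*2 + 1 = 7, q_1 = 3*1 + 0 = 3.
  i=2: a_2=3, p_2 = 3*7 + 2 = 23, q_2 = 3*3 + 1 = 10.
  i=3: a_3=2, p_3 = 2*23 + 7 = 53, q_3 = 2*10 + 3 = 23.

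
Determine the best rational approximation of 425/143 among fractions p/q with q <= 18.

Expand x = 425/143 as a continued fraction with the Euclidean algorithm:
  425 = 2*143 + 139, so a_0 = 2.
  143 = 1*139 + 4, so a_1 = 1.
  139 = 34*4 + 3, so a_2 = 34.
  4 = 1*3 + 1, so a_3 = 1.
  3 = 3*1 + 0, so a_4 = 3.
so x = [2; 1, 34, 1, 3].
Convergents (p_i = a_i*p_{i-1} + p_{i-2}, q_i = a_i*q_{i-1} + q_{i-2} with p_{-2}=0, p_{-1}=1, q_{-2}=1, q_{-1}=0), until the denominator exceeds 18:
  i=0: a_0=2, p_0 = 2*1 + 0 = 2, q_0 = 2*0 + 1 = 1.
  i=1: a_1=1, p_1 = 1*2 + 1 = 3, q_1 = 1*1 + 0 = 1.
  i=2: a_2=34, p_2 = 34*3 + 2 = 104, q_2 = 34*1 + 1 = 35.
q_2 = 35 > 18, so the last convergent with denominator <= 18 is p_1/q_1 = 3/1.
The closest fraction with denominator <= 18 is either p_1/q_1 or the intermediate fraction (k*p_1 + p_0)/(k*q_1 + q_0) with the largest k >= 1 whose denominator stays <= 18; these approach x as k grows, and every other convergent or intermediate fraction in range is farther away.
Largest k: floor((18 - q_0)/q_1) = floor((18 - 1)/1) = 17.
That gives (17*3 + 2)/(17*1 + 1) = 53/18.
Compare the errors: |x - 3/1| = |425*1 - 3*143|/(143*1) = 4/143, and |x - 53/18| = |425*18 - 53*143|/(143*18) = 71/2574.
Cross-multiplying, 71*143 = 10153 < 10296 = 4*2574, so 71/2574 is smaller: the intermediate fraction 53/18 is closer to x than 3/1.

53/18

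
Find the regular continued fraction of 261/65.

[4; 65]

Run the Euclidean algorithm on 261 and 65; the successive quotients are the partial quotients a_0, a_1, ... (each step inverts the fractional part left over by the previous one):
  261 = 4*65 + 1, so a_0 = 4.
  65 = 65*1 + 0, so a_1 = 65.
The remainder reaches 0 after 2 divisions, so the expansion has 2 partial quotients, read off in order.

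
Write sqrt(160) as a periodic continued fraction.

[12; (1, 1, 1, 5, 1, 1, 1, 24)]

Write x_i = (sqrt(160) + m_i)/d_i with (m_0, d_0) = (0, 1). a_0 = floor(sqrt(160)) = 12, since 12^2 = 144 <= 160 < 169 = 13^2.
Iterate m_{i+1} = d_i*a_i - m_i, d_{i+1} = (160 - m_{i+1}^2)/d_i, a_{i+1} = floor((a_0 + m_{i+1})/d_{i+1}):
  m_1 = 1*12 - 0 = 12, d_1 = (160 - 12^2)/1 = 16/1 = 16, a_1 = floor((12 + 12)/16) = 1.
  m_2 = 16*1 - 12 = 4, d_2 = (160 - 4^2)/16 = 144/16 = 9, a_2 = floor((12 + 4)/9) = 1.
  m_3 = 9*1 - 4 = 5, d_3 = (160 - 5^2)/9 = 135/9 = 15, a_3 = floor((12 + 5)/15) = 1.
  m_4 = 15*1 - 5 = 10, d_4 = (160 - 10^2)/15 = 60/15 = 4, a_4 = floor((12 + 10)/4) = 5.
  m_5 = 4*5 - 10 = 10, d_5 = (160 - 10^2)/4 = 60/4 = 15, a_5 = floor((12 + 10)/15) = 1.
  m_6 = 15*1 - 10 = 5, d_6 = (160 - 5^2)/15 = 135/15 = 9, a_6 = floor((12 + 5)/9) = 1.
  m_7 = 9*1 - 5 = 4, d_7 = (160 - 4^2)/9 = 144/9 = 16, a_7 = floor((12 + 4)/16) = 1.
  m_8 = 16*1 - 4 = 12, d_8 = (160 - 12^2)/16 = 16/16 = 1, a_8 = floor((12 + 12)/1) = 24.
  m_9 = 1*24 - 12 = 12, d_9 = (160 - 12^2)/1 = 16/1 = 16: (m_9, d_9) = (m_1, d_1) = (12, 16), so from here the quotients repeat a_1, ..., a_8; the period length is 8.
Hence the expansion of sqrt(160) is a_0 = 12 followed by the repeating block 1, 1, 1, 5, 1, 1, 1, 24 (period 8).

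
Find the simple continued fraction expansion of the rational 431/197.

[2; 5, 3, 12]

Run the Euclidean algorithm on 431 and 197; the successive quotients are the partial quotients a_0, a_1, ... (each step inverts the fractional part left over by the previous one):
  431 = 2*197 + 37, so a_0 = 2.
  197 = 5*37 + 12, so a_1 = 5.
  37 = 3*12 + 1, so a_2 = 3.
  12 = 12*1 + 0, so a_3 = 12.
The remainder reaches 0 after 4 divisions, so the expansion has 4 partial quotients, read off in order.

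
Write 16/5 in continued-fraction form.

[3; 5]

Run the Euclidean algorithm on 16 and 5; the successive quotients are the partial quotients a_0, a_1, ... (each step inverts the fractional part left over by the previous one):
  16 = 3*5 + 1, so a_0 = 3.
  5 = 5*1 + 0, so a_1 = 5.
The remainder reaches 0 after 2 divisions, so the expansion has 2 partial quotients, read off in order.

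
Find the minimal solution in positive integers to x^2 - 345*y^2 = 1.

(x, y) = (6761, 364)

First expand sqrt(345) as a continued fraction. With x_i = (sqrt(345) + m_i)/d_i and (m_0, d_0) = (0, 1): a_0 = floor(sqrt(345)) = 18, since 18^2 = 324 <= 345 < 361 = 19^2.
Iterate m_{i+1} = d_i*a_i - m_i, d_{i+1} = (345 - m_{i+1}^2)/d_i, a_{i+1} = floor((a_0 + m_{i+1})/d_{i+1}):
  m_1 = 1*18 - 0 = 18, d_1 = (345 - 18^2)/1 = 21/1 = 21, a_1 = floor((18 + 18)/21) = 1.
  m_2 = 21*1 - 18 = 3, d_2 = (345 - 3^2)/21 = 336/21 = 16, a_2 = floor((18 + 3)/16) = 1.
  m_3 = 16*1 - 3 = 13, d_3 = (345 - 13^2)/16 = 176/16 = 11, a_3 = floor((18 + 13)/11) = 2.
  m_4 = 11*2 - 13 = 9, d_4 = (345 - 9^2)/11 = 264/11 = 24, a_4 = floor((18 + 9)/24) = 1.
  m_5 = 24*1 - 9 = 15, d_5 = (345 - 15^2)/24 = 120/24 = 5, a_5 = floor((18 + 15)/5) = 6.
  m_6 = 5*6 - 15 = 15, d_6 = (345 - 15^2)/5 = 120/5 = 24, a_6 = floor((18 + 15)/24) = 1.
  m_7 = 24*1 - 15 = 9, d_7 = (345 - 9^2)/24 = 264/24 = 11, a_7 = floor((18 + 9)/11) = 2.
  m_8 = 11*2 - 9 = 13, d_8 = (345 - 13^2)/11 = 176/11 = 16, a_8 = floor((18 + 13)/16) = 1.
  m_9 = 16*1 - 13 = 3, d_9 = (345 - 3^2)/16 = 336/16 = 21, a_9 = floor((18 + 3)/21) = 1.
  m_10 = 21*1 - 3 = 18, d_10 = (345 - 18^2)/21 = 21/21 = 1, a_10 = floor((18 + 18)/1) = 36.
  m_11 = 1*36 - 18 = 18, d_11 = (345 - 18^2)/1 = 21/1 = 21: (m_11, d_11) = (m_1, d_1) = (18, 21), so from here the quotients repeat a_1, ..., a_10; the period length is 10.
So sqrt(345) = [18; (1, 1, 2, 1, 6, 1, 2, 1, 1, 36)] with period length k = 10.
k is even, so the fundamental solution of x^2 - 345y^2 = 1 is (p_{k-1}, q_{k-1}) = (p_9, q_9); compute convergents through index 9.
Convergents (p_i = a_i*p_{i-1} + p_{i-2}, q_i = a_i*q_{i-1} + q_{i-2} with p_{-2}=0, p_{-1}=1, q_{-2}=1, q_{-1}=0):
  i=0: a_0=18, p_0 = 18*1 + 0 = 18, q_0 = 18*0 + 1 = 1.
  i=1: a_1=1, p_1 = 1*18 + 1 = 19, q_1 = 1*1 + 0 = 1.
  i=2: a_2=1, p_2 = 1*19 + 18 = 37, q_2 = 1*1 + 1 = 2.
  i=3: a_3=2, p_3 = 2*37 + 19 = 93, q_3 = 2*2 + 1 = 5.
  i=4: a_4=1, p_4 = 1*93 + 37 = 130, q_4 = 1*5 + 2 = 7.
  i=5: a_5=6, p_5 = 6*130 + 93 = 873, q_5 = 6*7 + 5 = 47.
  i=6: a_6=1, p_6 = 1*873 + 130 = 1003, q_6 = 1*47 + 7 = 54.
  i=7: a_7=2, p_7 = 2*1003 + 873 = 2879, q_7 = 2*54 + 47 = 155.
  i=8: a_8=1, p_8 = 1*2879 + 1003 = 3882, q_8 = 1*155 + 54 = 209.
  i=9: a_9=1, p_9 = 1*3882 + 2879 = 6761, q_9 = 1*209 + 155 = 364.
Check: 6761^2 - 345*364^2 = 45711121 - 45711120 = 1, so (x, y) = (6761, 364) solves the equation, and by the theorem it is the least positive solution.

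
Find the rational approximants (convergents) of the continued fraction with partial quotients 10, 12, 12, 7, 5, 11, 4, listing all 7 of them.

Using the convergent recurrence p_i = a_i*p_{i-1} + p_{i-2}, q_i = a_i*q_{i-1} + q_{i-2} with p_{-2}=0, p_{-1}=1, q_{-2}=1, q_{-1}=0:
  i=0: a_0=10, p_0 = 10*1 + 0 = 10, q_0 = 10*0 + 1 = 1.
  i=1: a_1=12, p_1 = 12*10 + 1 = 121, q_1 = 12*1 + 0 = 12.
  i=2: a_2=12, p_2 = 12*121 + 10 = 1462, q_2 = 12*12 + 1 = 145.
  i=3: a_3=7, p_3 = 7*1462 + 121 = 10355, q_3 = 7*145 + 12 = 1027.
  i=4: a_4=5, p_4 = 5*10355 + 1462 = 53237, q_4 = 5*1027 + 145 = 5280.
  i=5: a_5=11, p_5 = 11*53237 + 10355 = 595962, q_5 = 11*5280 + 1027 = 59107.
  i=6: a_6=4, p_6 = 4*595962 + 53237 = 2437085, q_6 = 4*59107 + 5280 = 241708.

10/1, 121/12, 1462/145, 10355/1027, 53237/5280, 595962/59107, 2437085/241708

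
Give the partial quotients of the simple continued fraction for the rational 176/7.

[25; 7]

Run the Euclidean algorithm on 176 and 7; the successive quotients are the partial quotients a_0, a_1, ... (each step inverts the fractional part left over by the previous one):
  176 = 25*7 + 1, so a_0 = 25.
  7 = 7*1 + 0, so a_1 = 7.
The remainder reaches 0 after 2 divisions, so the expansion has 2 partial quotients, read off in order.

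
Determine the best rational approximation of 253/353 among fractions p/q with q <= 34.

23/32

Expand x = 253/353 as a continued fraction with the Euclidean algorithm:
  253 = 0*353 + 253, so a_0 = 0.
  353 = 1*253 + 100, so a_1 = 1.
  253 = 2*100 + 53, so a_2 = 2.
  100 = 1*53 + 47, so a_3 = 1.
  53 = 1*47 + 6, so a_4 = 1.
  47 = 7*6 + 5, so a_5 = 7.
  6 = 1*5 + 1, so a_6 = 1.
  5 = 5*1 + 0, so a_7 = 5.
so x = [0; 1, 2, 1, 1, 7, 1, 5].
Convergents (p_i = a_i*p_{i-1} + p_{i-2}, q_i = a_i*q_{i-1} + q_{i-2} with p_{-2}=0, p_{-1}=1, q_{-2}=1, q_{-1}=0), until the denominator exceeds 34:
  i=0: a_0=0, p_0 = 0*1 + 0 = 0, q_0 = 0*0 + 1 = 1.
  i=1: a_1=1, p_1 = 1*0 + 1 = 1, q_1 = 1*1 + 0 = 1.
  i=2: a_2=2, p_2 = 2*1 + 0 = 2, q_2 = 2*1 + 1 = 3.
  i=3: a_3=1, p_3 = 1*2 + 1 = 3, q_3 = 1*3 + 1 = 4.
  i=4: a_4=1, p_4 = 1*3 + 2 = 5, q_4 = 1*4 + 3 = 7.
  i=5: a_5=7, p_5 = 7*5 + 3 = 38, q_5 = 7*7 + 4 = 53.
q_5 = 53 > 34, so the last convergent with denominator <= 34 is p_4/q_4 = 5/7.
The closest fraction with denominator <= 34 is either p_4/q_4 or the intermediate fraction (k*p_4 + p_3)/(k*q_4 + q_3) with the largest k >= 1 whose denominator stays <= 34; these approach x as k grows, and every other convergent or intermediate fraction in range is farther away.
Largest k: floor((34 - q_3)/q_4) = floor((34 - 4)/7) = 4.
That gives (4*5 + 3)/(4*7 + 4) = 23/32.
Compare the errors: |x - 5/7| = |253*7 - 5*353|/(353*7) = 6/2471, and |x - 23/32| = |253*32 - 23*353|/(353*32) = 23/11296.
Cross-multiplying, 23*2471 = 56833 < 67776 = 6*11296, so 23/11296 is smaller: the intermediate fraction 23/32 is closer to x than 5/7.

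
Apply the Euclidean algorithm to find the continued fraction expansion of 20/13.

[1; 1, 1, 6]

Run the Euclidean algorithm on 20 and 13; the successive quotients are the partial quotients a_0, a_1, ... (each step inverts the fractional part left over by the previous one):
  20 = 1*13 + 7, so a_0 = 1.
  13 = 1*7 + 6, so a_1 = 1.
  7 = 1*6 + 1, so a_2 = 1.
  6 = 6*1 + 0, so a_3 = 6.
The remainder reaches 0 after 4 divisions, so the expansion has 4 partial quotients, read off in order.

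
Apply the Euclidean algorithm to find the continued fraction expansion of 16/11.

Run the Euclidean algorithm on 16 and 11; the successive quotients are the partial quotients a_0, a_1, ... (each step inverts the fractional part left over by the previous one):
  16 = 1*11 + 5, so a_0 = 1.
  11 = 2*5 + 1, so a_1 = 2.
  5 = 5*1 + 0, so a_2 = 5.
The remainder reaches 0 after 3 divisions, so the expansion has 3 partial quotients, read off in order.

[1; 2, 5]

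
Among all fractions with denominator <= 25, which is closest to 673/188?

68/19

Expand x = 673/188 as a continued fraction with the Euclidean algorithm:
  673 = 3*188 + 109, so a_0 = 3.
  188 = 1*109 + 79, so a_1 = 1.
  109 = 1*79 + 30, so a_2 = 1.
  79 = 2*30 + 19, so a_3 = 2.
  30 = 1*19 + 11, so a_4 = 1.
  19 = 1*11 + 8, so a_5 = 1.
  11 = 1*8 + 3, so a_6 = 1.
  8 = 2*3 + 2, so a_7 = 2.
  3 = 1*2 + 1, so a_8 = 1.
  2 = 2*1 + 0, so a_9 = 2.
so x = [3; 1, 1, 2, 1, 1, 1, 2, 1, 2].
Convergents (p_i = a_i*p_{i-1} + p_{i-2}, q_i = a_i*q_{i-1} + q_{i-2} with p_{-2}=0, p_{-1}=1, q_{-2}=1, q_{-1}=0), until the denominator exceeds 25:
  i=0: a_0=3, p_0 = 3*1 + 0 = 3, q_0 = 3*0 + 1 = 1.
  i=1: a_1=1, p_1 = 1*3 + 1 = 4, q_1 = 1*1 + 0 = 1.
  i=2: a_2=1, p_2 = 1*4 + 3 = 7, q_2 = 1*1 + 1 = 2.
  i=3: a_3=2, p_3 = 2*7 + 4 = 18, q_3 = 2*2 + 1 = 5.
  i=4: a_4=1, p_4 = 1*18 + 7 = 25, q_4 = 1*5 + 2 = 7.
  i=5: a_5=1, p_5 = 1*25 + 18 = 43, q_5 = 1*7 + 5 = 12.
  i=6: a_6=1, p_6 = 1*43 + 25 = 68, q_6 = 1*12 + 7 = 19.
  i=7: a_7=2, p_7 = 2*68 + 43 = 179, q_7 = 2*19 + 12 = 50.
q_7 = 50 > 25, so the last convergent with denominator <= 25 is p_6/q_6 = 68/19.
The closest fraction with denominator <= 25 is either p_6/q_6 or the intermediate fraction (k*p_6 + p_5)/(k*q_6 + q_5) with the largest k >= 1 whose denominator stays <= 25; these approach x as k grows, and every other convergent or intermediate fraction in range is farther away.
Largest k: floor((25 - q_5)/q_6) = floor((25 - 12)/19) = 0.
Since k = 0, no intermediate fraction beyond p_6/q_6 has denominator <= 25, so the convergent 68/19 is the closest (its error is |673*19 - 68*188|/(188*19) = 3/3572).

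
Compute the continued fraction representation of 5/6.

[0; 1, 5]

Run the Euclidean algorithm on 5 and 6; the successive quotients are the partial quotients a_0, a_1, ... (each step inverts the fractional part left over by the previous one):
  5 = 0*6 + 5, so a_0 = 0.
  6 = 1*5 + 1, so a_1 = 1.
  5 = 5*1 + 0, so a_2 = 5.
The remainder reaches 0 after 3 divisions, so the expansion has 3 partial quotients, read off in order.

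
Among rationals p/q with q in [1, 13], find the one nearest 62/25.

Expand x = 62/25 as a continued fraction with the Euclidean algorithm:
  62 = 2*25 + 12, so a_0 = 2.
  25 = 2*12 + 1, so a_1 = 2.
  12 = 12*1 + 0, so a_2 = 12.
so x = [2; 2, 12].
Convergents (p_i = a_i*p_{i-1} + p_{i-2}, q_i = a_i*q_{i-1} + q_{i-2} with p_{-2}=0, p_{-1}=1, q_{-2}=1, q_{-1}=0), until the denominator exceeds 13:
  i=0: a_0=2, p_0 = 2*1 + 0 = 2, q_0 = 2*0 + 1 = 1.
  i=1: a_1=2, p_1 = 2*2 + 1 = 5, q_1 = 2*1 + 0 = 2.
  i=2: a_2=12, p_2 = 12*5 + 2 = 62, q_2 = 12*2 + 1 = 25.
q_2 = 25 > 13, so the last convergent with denominator <= 13 is p_1/q_1 = 5/2.
The closest fraction with denominator <= 13 is either p_1/q_1 or the intermediate fraction (k*p_1 + p_0)/(k*q_1 + q_0) with the largest k >= 1 whose denominator stays <= 13; these approach x as k grows, and every other convergent or intermediate fraction in range is farther away.
Largest k: floor((13 - q_0)/q_1) = floor((13 - 1)/2) = 6.
That gives (6*5 + 2)/(6*2 + 1) = 32/13.
Compare the errors: |x - 5/2| = |62*2 - 5*25|/(25*2) = 1/50, and |x - 32/13| = |62*13 - 32*25|/(25*13) = 6/325.
Cross-multiplying, 6*50 = 300 < 325 = 1*325, so 6/325 is smaller: the intermediate fraction 32/13 is closer to x than 5/2.

32/13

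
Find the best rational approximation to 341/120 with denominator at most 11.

Expand x = 341/120 as a continued fraction with the Euclidean algorithm:
  341 = 2*120 + 101, so a_0 = 2.
  120 = 1*101 + 19, so a_1 = 1.
  101 = 5*19 + 6, so a_2 = 5.
  19 = 3*6 + 1, so a_3 = 3.
  6 = 6*1 + 0, so a_4 = 6.
so x = [2; 1, 5, 3, 6].
Convergents (p_i = a_i*p_{i-1} + p_{i-2}, q_i = a_i*q_{i-1} + q_{i-2} with p_{-2}=0, p_{-1}=1, q_{-2}=1, q_{-1}=0), until the denominator exceeds 11:
  i=0: a_0=2, p_0 = 2*1 + 0 = 2, q_0 = 2*0 + 1 = 1.
  i=1: a_1=1, p_1 = 1*2 + 1 = 3, q_1 = 1*1 + 0 = 1.
  i=2: a_2=5, p_2 = 5*3 + 2 = 17, q_2 = 5*1 + 1 = 6.
  i=3: a_3=3, p_3 = 3*17 + 3 = 54, q_3 = 3*6 + 1 = 19.
q_3 = 19 > 11, so the last convergent with denominator <= 11 is p_2/q_2 = 17/6.
The closest fraction with denominator <= 11 is either p_2/q_2 or the intermediate fraction (k*p_2 + p_1)/(k*q_2 + q_1) with the largest k >= 1 whose denominator stays <= 11; these approach x as k grows, and every other convergent or intermediate fraction in range is farther away.
Largest k: floor((11 - q_1)/q_2) = floor((11 - 1)/6) = 1.
That gives (1*17 + 3)/(1*6 + 1) = 20/7.
Compare the errors: |x - 17/6| = |341*6 - 17*120|/(120*6) = 6/720, and |x - 20/7| = |341*7 - 20*120|/(120*7) = 13/840.
Cross-multiplying, 6*840 = 5040 < 9360 = 13*720, so 6/720 is smaller: the convergent 17/6 is closer to x than 20/7.

17/6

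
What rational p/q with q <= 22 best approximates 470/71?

139/21

Expand x = 470/71 as a continued fraction with the Euclidean algorithm:
  470 = 6*71 + 44, so a_0 = 6.
  71 = 1*44 + 27, so a_1 = 1.
  44 = 1*27 + 17, so a_2 = 1.
  27 = 1*17 + 10, so a_3 = 1.
  17 = 1*10 + 7, so a_4 = 1.
  10 = 1*7 + 3, so a_5 = 1.
  7 = 2*3 + 1, so a_6 = 2.
  3 = 3*1 + 0, so a_7 = 3.
so x = [6; 1, 1, 1, 1, 1, 2, 3].
Convergents (p_i = a_i*p_{i-1} + p_{i-2}, q_i = a_i*q_{i-1} + q_{i-2} with p_{-2}=0, p_{-1}=1, q_{-2}=1, q_{-1}=0), until the denominator exceeds 22:
  i=0: a_0=6, p_0 = 6*1 + 0 = 6, q_0 = 6*0 + 1 = 1.
  i=1: a_1=1, p_1 = 1*6 + 1 = 7, q_1 = 1*1 + 0 = 1.
  i=2: a_2=1, p_2 = 1*7 + 6 = 13, q_2 = 1*1 + 1 = 2.
  i=3: a_3=1, p_3 = 1*13 + 7 = 20, q_3 = 1*2 + 1 = 3.
  i=4: a_4=1, p_4 = 1*20 + 13 = 33, q_4 = 1*3 + 2 = 5.
  i=5: a_5=1, p_5 = 1*33 + 20 = 53, q_5 = 1*5 + 3 = 8.
  i=6: a_6=2, p_6 = 2*53 + 33 = 139, q_6 = 2*8 + 5 = 21.
  i=7: a_7=3, p_7 = 3*139 + 53 = 470, q_7 = 3*21 + 8 = 71.
q_7 = 71 > 22, so the last convergent with denominator <= 22 is p_6/q_6 = 139/21.
The closest fraction with denominator <= 22 is either p_6/q_6 or the intermediate fraction (k*p_6 + p_5)/(k*q_6 + q_5) with the largest k >= 1 whose denominator stays <= 22; these approach x as k grows, and every other convergent or intermediate fraction in range is farther away.
Largest k: floor((22 - q_5)/q_6) = floor((22 - 8)/21) = 0.
Since k = 0, no intermediate fraction beyond p_6/q_6 has denominator <= 22, so the convergent 139/21 is the closest (its error is |470*21 - 139*71|/(71*21) = 1/1491).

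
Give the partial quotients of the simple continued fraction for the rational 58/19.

Run the Euclidean algorithm on 58 and 19; the successive quotients are the partial quotients a_0, a_1, ... (each step inverts the fractional part left over by the previous one):
  58 = 3*19 + 1, so a_0 = 3.
  19 = 19*1 + 0, so a_1 = 19.
The remainder reaches 0 after 2 divisions, so the expansion has 2 partial quotients, read off in order.

[3; 19]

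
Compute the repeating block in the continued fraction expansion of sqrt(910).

[30; (6, 60)]

Write x_i = (sqrt(910) + m_i)/d_i with (m_0, d_0) = (0, 1). a_0 = floor(sqrt(910)) = 30, since 30^2 = 900 <= 910 < 961 = 31^2.
Iterate m_{i+1} = d_i*a_i - m_i, d_{i+1} = (910 - m_{i+1}^2)/d_i, a_{i+1} = floor((a_0 + m_{i+1})/d_{i+1}):
  m_1 = 1*30 - 0 = 30, d_1 = (910 - 30^2)/1 = 10/1 = 10, a_1 = floor((30 + 30)/10) = 6.
  m_2 = 10*6 - 30 = 30, d_2 = (910 - 30^2)/10 = 10/10 = 1, a_2 = floor((30 + 30)/1) = 60.
  m_3 = 1*60 - 30 = 30, d_3 = (910 - 30^2)/1 = 10/1 = 10: (m_3, d_3) = (m_1, d_1) = (30, 10), so from here the quotients repeat a_1, a_2; the period length is 2.
Hence the expansion of sqrt(910) is a_0 = 30 followed by the repeating block 6, 60 (period 2).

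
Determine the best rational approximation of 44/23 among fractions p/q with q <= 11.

Expand x = 44/23 as a continued fraction with the Euclidean algorithm:
  44 = 1*23 + 21, so a_0 = 1.
  23 = 1*21 + 2, so a_1 = 1.
  21 = 10*2 + 1, so a_2 = 10.
  2 = 2*1 + 0, so a_3 = 2.
so x = [1; 1, 10, 2].
Convergents (p_i = a_i*p_{i-1} + p_{i-2}, q_i = a_i*q_{i-1} + q_{i-2} with p_{-2}=0, p_{-1}=1, q_{-2}=1, q_{-1}=0), until the denominator exceeds 11:
  i=0: a_0=1, p_0 = 1*1 + 0 = 1, q_0 = 1*0 + 1 = 1.
  i=1: a_1=1, p_1 = 1*1 + 1 = 2, q_1 = 1*1 + 0 = 1.
  i=2: a_2=10, p_2 = 10*2 + 1 = 21, q_2 = 10*1 + 1 = 11.
  i=3: a_3=2, p_3 = 2*21 + 2 = 44, q_3 = 2*11 + 1 = 23.
q_3 = 23 > 11, so the last convergent with denominator <= 11 is p_2/q_2 = 21/11.
The closest fraction with denominator <= 11 is either p_2/q_2 or the intermediate fraction (k*p_2 + p_1)/(k*q_2 + q_1) with the largest k >= 1 whose denominator stays <= 11; these approach x as k grows, and every other convergent or intermediate fraction in range is farther away.
Largest k: floor((11 - q_1)/q_2) = floor((11 - 1)/11) = 0.
Since k = 0, no intermediate fraction beyond p_2/q_2 has denominator <= 11, so the convergent 21/11 is the closest (its error is |44*11 - 21*23|/(23*11) = 1/253).

21/11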